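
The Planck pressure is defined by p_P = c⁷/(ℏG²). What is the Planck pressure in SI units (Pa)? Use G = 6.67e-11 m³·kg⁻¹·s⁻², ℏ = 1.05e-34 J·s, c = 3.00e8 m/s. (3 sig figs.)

p_P = c⁷/(ℏG²)
  = 2.19e59 / 4.67e-55
  = 4.68e113 Pa

4.68e113 Pa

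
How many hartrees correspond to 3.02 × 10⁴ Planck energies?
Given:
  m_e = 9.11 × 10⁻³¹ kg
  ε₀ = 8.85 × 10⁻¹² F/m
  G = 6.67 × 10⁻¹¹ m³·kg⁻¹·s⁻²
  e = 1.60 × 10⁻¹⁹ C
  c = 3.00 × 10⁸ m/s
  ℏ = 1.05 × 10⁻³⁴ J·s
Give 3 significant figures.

1.35 × 10³¹

Planck energy: E_P = √(ℏc⁵/G) = 1.96 × 10⁹ J
hartree: E_h = m_e e⁴/(4πε₀ℏ)² = 4.38 × 10⁻¹⁸ J
3.02 × 10⁴ × 1.96 × 10⁹ / 4.38 × 10⁻¹⁸ = 1.35 × 10³¹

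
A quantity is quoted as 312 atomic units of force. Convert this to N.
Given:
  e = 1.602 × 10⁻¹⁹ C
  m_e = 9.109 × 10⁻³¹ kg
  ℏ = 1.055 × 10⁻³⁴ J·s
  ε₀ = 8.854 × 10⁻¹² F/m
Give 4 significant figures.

One atomic unit of force: F_au = E_h/a₀ = m_e²e⁶/((4πε₀)³ℏ⁴) = 8.220 × 10⁻⁸ N.
312 × 8.220 × 10⁻⁸ N = 2.565 × 10⁻⁵ N

2.565 × 10⁻⁵ N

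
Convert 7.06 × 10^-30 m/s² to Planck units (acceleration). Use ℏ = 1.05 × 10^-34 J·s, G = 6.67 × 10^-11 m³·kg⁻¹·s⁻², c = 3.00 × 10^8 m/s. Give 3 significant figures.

1.26 × 10^-81

Planck acceleration: a_P = √(c⁷/(ℏG)) = 5.59 × 10^51 m/s².
7.06 × 10^-30 / 5.59 × 10^51 = 1.26 × 10^-81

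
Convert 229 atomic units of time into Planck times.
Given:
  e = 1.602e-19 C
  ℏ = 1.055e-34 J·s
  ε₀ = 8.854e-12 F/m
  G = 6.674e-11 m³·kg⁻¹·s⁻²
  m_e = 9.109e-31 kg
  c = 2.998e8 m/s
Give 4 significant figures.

atomic unit of time: τ_au = (4πε₀)²ℏ³/(m_e e⁴) = 2.423e-17 s
Planck time: t_P = √(ℏG/c⁵) = 5.392e-44 s
229 × 2.423e-17 / 5.392e-44 = 1.029e29

1.029e29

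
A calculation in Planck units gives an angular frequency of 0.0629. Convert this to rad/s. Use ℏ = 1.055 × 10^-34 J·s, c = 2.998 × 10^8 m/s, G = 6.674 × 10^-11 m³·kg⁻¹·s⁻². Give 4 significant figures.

1.167 × 10^42 rad/s

One Planck angular frequency: ω_P = √(c⁵/(ℏG)) = 1.855 × 10^43 rad/s.
0.0629 × 1.855 × 10^43 rad/s = 1.167 × 10^42 rad/s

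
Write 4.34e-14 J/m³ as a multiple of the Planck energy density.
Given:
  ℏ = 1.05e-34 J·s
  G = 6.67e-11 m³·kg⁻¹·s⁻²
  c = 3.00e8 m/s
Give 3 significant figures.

9.27e-128

Planck energy density: u_P = c⁷/(ℏG²) = 4.68e113 J/m³.
4.34e-14 / 4.68e113 = 9.27e-128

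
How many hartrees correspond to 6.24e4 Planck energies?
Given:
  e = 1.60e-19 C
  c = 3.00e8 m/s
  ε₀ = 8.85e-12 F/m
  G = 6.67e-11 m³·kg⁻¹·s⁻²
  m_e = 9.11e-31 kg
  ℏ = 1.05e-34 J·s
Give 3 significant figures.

Planck energy: E_P = √(ℏc⁵/G) = 1.96e9 J
hartree: E_h = m_e e⁴/(4πε₀ℏ)² = 4.38e-18 J
6.24e4 × 1.96e9 / 4.38e-18 = 2.79e31

2.79e31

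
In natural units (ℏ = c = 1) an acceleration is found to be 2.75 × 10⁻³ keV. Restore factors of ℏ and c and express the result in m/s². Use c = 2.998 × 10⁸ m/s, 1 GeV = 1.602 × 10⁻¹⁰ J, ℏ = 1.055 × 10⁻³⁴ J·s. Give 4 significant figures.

1.252 × 10²⁴ m/s²

Acceleration is [L]/[T]² = c·[E]/ℏ.
1 GeV → c/ℏ × (1 GeV in J) = 4.552 × 10³² m/s².
Convert the energy scale: 2.75 × 10⁻³ keV = 2.75 × 10⁻⁹ GeV.
Result: 2.75 × 10⁻⁹ × 4.552 × 10³² = 1.252 × 10²⁴ m/s².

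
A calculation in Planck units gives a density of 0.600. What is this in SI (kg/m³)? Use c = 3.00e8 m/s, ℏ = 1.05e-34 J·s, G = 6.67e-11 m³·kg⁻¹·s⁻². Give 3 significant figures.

3.12e96 kg/m³

One Planck density: ρ_P = c⁵/(ℏG²) = 5.20e96 kg/m³.
0.600 × 5.20e96 kg/m³ = 3.12e96 kg/m³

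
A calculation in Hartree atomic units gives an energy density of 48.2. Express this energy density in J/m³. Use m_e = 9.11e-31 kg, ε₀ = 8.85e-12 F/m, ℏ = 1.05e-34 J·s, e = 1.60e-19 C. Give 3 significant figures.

One atomic unit of energy density: u_au = E_h/a₀³ = m_e⁴e¹⁰/((4πε₀)⁵ℏ⁸) = 3.01e13 J/m³.
48.2 × 3.01e13 J/m³ = 1.45e15 J/m³

1.45e15 J/m³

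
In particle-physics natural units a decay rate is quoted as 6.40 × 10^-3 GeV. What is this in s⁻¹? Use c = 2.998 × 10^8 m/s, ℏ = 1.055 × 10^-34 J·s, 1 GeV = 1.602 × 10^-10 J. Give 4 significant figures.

9.718 × 10^21 s⁻¹

A rate is [E]/ℏ; divide by ℏ.
1 GeV → 1/ℏ × (1 GeV in J) = 1.518 × 10^24 s⁻¹.
Result: 6.40 × 10^-3 × 1.518 × 10^24 = 9.718 × 10^21 s⁻¹.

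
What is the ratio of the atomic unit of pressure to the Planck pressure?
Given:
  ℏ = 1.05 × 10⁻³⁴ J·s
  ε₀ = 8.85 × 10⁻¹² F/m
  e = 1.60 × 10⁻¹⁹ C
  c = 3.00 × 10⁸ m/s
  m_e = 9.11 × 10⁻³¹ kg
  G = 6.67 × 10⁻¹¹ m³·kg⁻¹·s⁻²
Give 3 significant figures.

atomic unit of pressure: P_au = E_h/a₀³ = m_e⁴e¹⁰/((4πε₀)⁵ℏ⁸) = 3.01 × 10¹³ Pa
Planck pressure: p_P = c⁷/(ℏG²) = 4.68 × 10¹¹³ Pa
ratio = 3.01 × 10¹³ / 4.68 × 10¹¹³ = 6.44 × 10⁻¹⁰¹

6.44 × 10⁻¹⁰¹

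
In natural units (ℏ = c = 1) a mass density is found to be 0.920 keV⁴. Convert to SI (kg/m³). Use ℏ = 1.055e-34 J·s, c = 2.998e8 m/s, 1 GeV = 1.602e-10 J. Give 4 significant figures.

Mass density is [E]/(c²[L]³) = [E]⁴/(ℏ³c⁵).
1 GeV⁴ → 1/(ℏ³c⁵) × (1 GeV in J)⁴ = 2.316e20 kg/m³.
Convert the energy scale: 0.920 keV⁴ = 9.20e-25 GeV⁴.
Result: 9.20e-25 × 2.316e20 = 2.131e-4 kg/m³.

2.131e-4 kg/m³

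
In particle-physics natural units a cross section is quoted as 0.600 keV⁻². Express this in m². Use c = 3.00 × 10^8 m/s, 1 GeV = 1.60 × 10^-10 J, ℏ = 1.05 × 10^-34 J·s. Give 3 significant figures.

Area is [L]² = [E]⁻²·(ℏc)²; restore (ℏc)².
1 GeV⁻² → (ℏc)² × (1 GeV in J)⁻² = 3.88 × 10^-32 m².
Convert the energy scale: 0.600 keV⁻² = 6.00 × 10^11 GeV⁻².
Result: 6.00 × 10^11 × 3.88 × 10^-32 = 2.33 × 10^-20 m².

2.33 × 10^-20 m²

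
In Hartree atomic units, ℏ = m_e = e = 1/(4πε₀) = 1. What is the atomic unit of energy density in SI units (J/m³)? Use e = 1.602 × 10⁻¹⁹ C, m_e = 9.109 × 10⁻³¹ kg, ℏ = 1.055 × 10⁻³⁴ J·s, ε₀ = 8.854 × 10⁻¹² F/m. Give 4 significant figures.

2.929 × 10¹³ J/m³

The unique combination of the constants set to 1 with dimensions of energy density is u_au = E_h/a₀³ = m_e⁴e¹⁰/((4πε₀)⁵ℏ⁸).
E_h = 4.354 × 10⁻¹⁸ J
a₀ = 5.297 × 10⁻¹¹ m
E_h/a₀³ = 2.929 × 10¹³ J/m³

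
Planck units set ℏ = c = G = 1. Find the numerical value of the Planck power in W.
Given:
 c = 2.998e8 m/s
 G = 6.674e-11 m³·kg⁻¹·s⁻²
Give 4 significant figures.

3.629e52 W

The unique combination of the constants set to 1 with dimensions of power is P_P = c⁵/G.
  = 2.422e42 / 6.674e-11
  = 3.629e52 W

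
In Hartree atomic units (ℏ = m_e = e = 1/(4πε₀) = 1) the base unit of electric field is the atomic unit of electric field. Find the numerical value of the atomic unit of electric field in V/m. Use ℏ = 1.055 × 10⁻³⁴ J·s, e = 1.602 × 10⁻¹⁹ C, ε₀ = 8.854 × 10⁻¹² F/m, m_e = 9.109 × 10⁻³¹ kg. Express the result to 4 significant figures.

5.131 × 10¹¹ V/m

E_au = E_h/(e a₀) = m_e²e⁵/((4πε₀)³ℏ⁴)
E_h = 4.354 × 10⁻¹⁸ J
a₀ = 5.297 × 10⁻¹¹ m
E_h/(e·a₀) = 5.131 × 10¹¹ V/m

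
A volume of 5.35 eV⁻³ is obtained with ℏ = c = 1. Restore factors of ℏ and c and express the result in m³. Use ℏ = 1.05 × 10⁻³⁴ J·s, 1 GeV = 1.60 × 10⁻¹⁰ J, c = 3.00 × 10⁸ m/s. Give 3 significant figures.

Volume is [L]³ = [E]⁻³·(ℏc)³.
1 GeV⁻³ → (ℏc)³ × (1 GeV in J)⁻³ = 7.63 × 10⁻⁴⁸ m³.
Convert the energy scale: 5.35 eV⁻³ = 5.35 × 10²⁷ GeV⁻³.
Result: 5.35 × 10²⁷ × 7.63 × 10⁻⁴⁸ = 4.08 × 10⁻²⁰ m³.

4.08 × 10⁻²⁰ m³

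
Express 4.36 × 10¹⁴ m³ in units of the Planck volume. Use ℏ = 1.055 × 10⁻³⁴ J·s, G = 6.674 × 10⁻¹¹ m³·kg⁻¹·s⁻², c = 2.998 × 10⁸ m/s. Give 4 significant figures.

1.032 × 10¹¹⁹

Planck volume: V_P = (ℏG/c³)^(3/2) = 4.224 × 10⁻¹⁰⁵ m³.
4.36 × 10¹⁴ / 4.224 × 10⁻¹⁰⁵ = 1.032 × 10¹¹⁹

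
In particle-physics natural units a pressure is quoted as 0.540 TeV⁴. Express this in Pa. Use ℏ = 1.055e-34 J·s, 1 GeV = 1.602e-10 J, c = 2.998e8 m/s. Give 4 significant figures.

1.124e49 Pa

Pressure is [E]/[L]³ = [E]⁴/(ℏc)³.
1 GeV⁴ → 1/(ℏc)³ × (1 GeV in J)⁴ = 2.082e37 Pa.
Convert the energy scale: 0.540 TeV⁴ = 5.40e11 GeV⁴.
Result: 5.40e11 × 2.082e37 = 1.124e49 Pa.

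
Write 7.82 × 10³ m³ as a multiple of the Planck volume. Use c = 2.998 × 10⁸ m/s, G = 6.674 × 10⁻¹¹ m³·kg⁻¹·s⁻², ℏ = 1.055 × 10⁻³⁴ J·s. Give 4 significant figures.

1.851 × 10¹⁰⁸

Planck volume: V_P = (ℏG/c³)^(3/2) = 4.224 × 10⁻¹⁰⁵ m³.
7.82 × 10³ / 4.224 × 10⁻¹⁰⁵ = 1.851 × 10¹⁰⁸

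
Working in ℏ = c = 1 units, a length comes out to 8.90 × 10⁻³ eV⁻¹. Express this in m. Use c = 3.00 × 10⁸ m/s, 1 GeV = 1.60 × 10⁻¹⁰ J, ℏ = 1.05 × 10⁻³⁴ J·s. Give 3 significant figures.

1.75 × 10⁻⁹ m

A length is [E]⁻¹ in ℏ=c=1; restore one factor of ℏc.
1 GeV⁻¹ → ℏc × (1 GeV in J)⁻¹ = 1.97 × 10⁻¹⁶ m.
Convert the energy scale: 8.90 × 10⁻³ eV⁻¹ = 8.90 × 10⁶ GeV⁻¹.
Result: 8.90 × 10⁶ × 1.97 × 10⁻¹⁶ = 1.75 × 10⁻⁹ m.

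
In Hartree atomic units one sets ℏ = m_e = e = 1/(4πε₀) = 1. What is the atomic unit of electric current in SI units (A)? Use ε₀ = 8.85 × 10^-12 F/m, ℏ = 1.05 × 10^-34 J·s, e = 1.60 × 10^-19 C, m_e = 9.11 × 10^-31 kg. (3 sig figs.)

I_au = e E_h/ℏ = m_e e⁵/((4πε₀)²ℏ³)
E_h = 4.38 × 10^-18 J
e·E_h/ℏ = 6.67 × 10^-3 A

6.67 × 10^-3 A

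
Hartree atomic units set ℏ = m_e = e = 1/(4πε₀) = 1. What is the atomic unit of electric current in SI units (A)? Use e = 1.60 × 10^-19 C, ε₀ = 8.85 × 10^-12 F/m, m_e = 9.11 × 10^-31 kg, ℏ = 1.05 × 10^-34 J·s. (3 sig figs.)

6.67 × 10^-3 A

Dimensional analysis gives I_au = e E_h/ℏ = m_e e⁵/((4πε₀)²ℏ³).
E_h = 4.38 × 10^-18 J
e·E_h/ℏ = 6.67 × 10^-3 A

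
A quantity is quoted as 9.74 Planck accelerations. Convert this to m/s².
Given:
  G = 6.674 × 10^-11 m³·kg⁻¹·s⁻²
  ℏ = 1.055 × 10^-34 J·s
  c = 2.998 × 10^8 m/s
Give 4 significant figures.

5.416 × 10^52 m/s²

One Planck acceleration: a_P = √(c⁷/(ℏG)) = 5.560 × 10^51 m/s².
9.74 × 5.560 × 10^51 m/s² = 5.416 × 10^52 m/s²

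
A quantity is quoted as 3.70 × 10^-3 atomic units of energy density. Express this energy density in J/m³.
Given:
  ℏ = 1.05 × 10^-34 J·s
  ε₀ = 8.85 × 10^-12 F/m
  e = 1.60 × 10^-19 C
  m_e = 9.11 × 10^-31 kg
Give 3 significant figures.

One atomic unit of energy density: u_au = E_h/a₀³ = m_e⁴e¹⁰/((4πε₀)⁵ℏ⁸) = 3.01 × 10^13 J/m³.
3.70 × 10^-3 × 3.01 × 10^13 J/m³ = 1.11 × 10^11 J/m³

1.11 × 10^11 J/m³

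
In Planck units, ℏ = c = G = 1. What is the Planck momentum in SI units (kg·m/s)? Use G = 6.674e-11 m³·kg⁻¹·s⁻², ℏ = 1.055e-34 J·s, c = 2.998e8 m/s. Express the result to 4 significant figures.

6.527 kg·m/s

Dimensional analysis gives p_P = √(ℏc³/G).
  = √(42.60)
  = 6.527 kg·m/s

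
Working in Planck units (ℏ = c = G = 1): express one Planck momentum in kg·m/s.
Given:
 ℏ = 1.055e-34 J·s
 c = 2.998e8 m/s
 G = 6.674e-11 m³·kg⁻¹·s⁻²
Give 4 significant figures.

6.527 kg·m/s

From ℏ = c = G = 1 the momentum scale is p_P = √(ℏc³/G).
  = √(42.60)
  = 6.527 kg·m/s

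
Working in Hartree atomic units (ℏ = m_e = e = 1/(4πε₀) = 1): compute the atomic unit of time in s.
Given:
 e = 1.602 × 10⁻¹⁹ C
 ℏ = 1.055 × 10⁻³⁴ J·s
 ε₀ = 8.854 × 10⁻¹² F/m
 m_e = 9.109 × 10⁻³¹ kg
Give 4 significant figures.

The unique combination of the constants set to 1 with dimensions of time is τ_au = (4πε₀)²ℏ³/(m_e e⁴).
E_h = 4.354 × 10⁻¹⁸ J
ℏ/E_h = 2.423 × 10⁻¹⁷ s

2.423 × 10⁻¹⁷ s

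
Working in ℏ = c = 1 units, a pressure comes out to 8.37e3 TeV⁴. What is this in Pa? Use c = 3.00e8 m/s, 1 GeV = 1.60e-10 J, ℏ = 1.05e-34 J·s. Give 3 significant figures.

Pressure is [E]/[L]³ = [E]⁴/(ℏc)³.
1 GeV⁴ → 1/(ℏc)³ × (1 GeV in J)⁴ = 2.10e37 Pa.
Convert the energy scale: 8.37e3 TeV⁴ = 8.37e15 GeV⁴.
Result: 8.37e15 × 2.10e37 = 1.75e53 Pa.

1.75e53 Pa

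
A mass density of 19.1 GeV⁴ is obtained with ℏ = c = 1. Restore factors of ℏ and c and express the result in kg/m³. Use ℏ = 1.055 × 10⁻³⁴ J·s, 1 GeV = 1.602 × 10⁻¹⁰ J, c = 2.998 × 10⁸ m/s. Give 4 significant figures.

Mass density is [E]/(c²[L]³) = [E]⁴/(ℏ³c⁵).
1 GeV⁴ → 1/(ℏ³c⁵) × (1 GeV in J)⁴ = 2.316 × 10²⁰ kg/m³.
Result: 19.1 × 2.316 × 10²⁰ = 4.424 × 10²¹ kg/m³.

4.424 × 10²¹ kg/m³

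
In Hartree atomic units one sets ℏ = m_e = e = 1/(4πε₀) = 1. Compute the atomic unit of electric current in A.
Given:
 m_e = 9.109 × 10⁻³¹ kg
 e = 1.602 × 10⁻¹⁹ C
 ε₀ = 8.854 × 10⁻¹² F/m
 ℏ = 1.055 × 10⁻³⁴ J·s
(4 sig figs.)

6.612 × 10⁻³ A

I_au = e E_h/ℏ = m_e e⁵/((4πε₀)²ℏ³)
E_h = 4.354 × 10⁻¹⁸ J
e·E_h/ℏ = 6.612 × 10⁻³ A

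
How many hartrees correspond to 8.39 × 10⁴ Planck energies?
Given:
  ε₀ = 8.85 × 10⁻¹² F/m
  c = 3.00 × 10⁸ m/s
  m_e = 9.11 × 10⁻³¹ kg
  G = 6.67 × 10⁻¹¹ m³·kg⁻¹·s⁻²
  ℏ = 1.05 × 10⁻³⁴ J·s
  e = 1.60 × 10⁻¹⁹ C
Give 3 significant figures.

Planck energy: E_P = √(ℏc⁵/G) = 1.96 × 10⁹ J
hartree: E_h = m_e e⁴/(4πε₀ℏ)² = 4.38 × 10⁻¹⁸ J
8.39 × 10⁴ × 1.96 × 10⁹ / 4.38 × 10⁻¹⁸ = 3.75 × 10³¹

3.75 × 10³¹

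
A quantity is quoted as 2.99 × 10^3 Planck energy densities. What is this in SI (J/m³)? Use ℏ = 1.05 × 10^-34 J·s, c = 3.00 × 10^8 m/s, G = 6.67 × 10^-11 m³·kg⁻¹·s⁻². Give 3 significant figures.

One Planck energy density: u_P = c⁷/(ℏG²) = 4.68 × 10^113 J/m³.
2.99 × 10^3 × 4.68 × 10^113 J/m³ = 1.40 × 10^117 J/m³

1.40 × 10^117 J/m³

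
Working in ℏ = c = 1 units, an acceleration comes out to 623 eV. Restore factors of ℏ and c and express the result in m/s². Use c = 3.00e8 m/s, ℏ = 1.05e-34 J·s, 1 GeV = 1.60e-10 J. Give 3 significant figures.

2.85e26 m/s²

Acceleration is [L]/[T]² = c·[E]/ℏ.
1 GeV → c/ℏ × (1 GeV in J) = 4.57e32 m/s².
Convert the energy scale: 623 eV = 6.23e-7 GeV.
Result: 6.23e-7 × 4.57e32 = 2.85e26 m/s².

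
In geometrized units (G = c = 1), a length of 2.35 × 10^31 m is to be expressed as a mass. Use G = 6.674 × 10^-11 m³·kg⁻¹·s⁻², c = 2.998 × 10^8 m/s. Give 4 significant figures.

Length → mass via c²/G.
2.35 × 10^31 m × (c²/G) = 3.165 × 10^58 kg

3.165 × 10^58 kg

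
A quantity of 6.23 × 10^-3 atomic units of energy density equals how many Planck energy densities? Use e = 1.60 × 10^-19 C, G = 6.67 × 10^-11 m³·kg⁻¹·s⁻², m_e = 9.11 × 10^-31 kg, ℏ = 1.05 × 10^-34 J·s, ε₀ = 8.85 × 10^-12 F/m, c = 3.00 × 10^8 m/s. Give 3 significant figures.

atomic unit of energy density: u_au = E_h/a₀³ = m_e⁴e¹⁰/((4πε₀)⁵ℏ⁸) = 3.01 × 10^13 J/m³
Planck energy density: u_P = c⁷/(ℏG²) = 4.68 × 10^113 J/m³
6.23 × 10^-3 × 3.01 × 10^13 / 4.68 × 10^113 = 4.01 × 10^-103

4.01 × 10^-103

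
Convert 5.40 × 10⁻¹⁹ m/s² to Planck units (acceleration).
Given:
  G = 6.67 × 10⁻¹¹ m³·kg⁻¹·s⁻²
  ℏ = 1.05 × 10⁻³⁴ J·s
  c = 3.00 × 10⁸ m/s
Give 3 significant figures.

9.66 × 10⁻⁷¹

Planck acceleration: a_P = √(c⁷/(ℏG)) = 5.59 × 10⁵¹ m/s².
5.40 × 10⁻¹⁹ / 5.59 × 10⁵¹ = 9.66 × 10⁻⁷¹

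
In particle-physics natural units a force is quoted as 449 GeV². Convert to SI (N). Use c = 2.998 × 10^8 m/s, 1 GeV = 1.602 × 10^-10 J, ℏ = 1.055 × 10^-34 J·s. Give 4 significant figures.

3.643 × 10^8 N

Force is [E]/[L] = [E]²/(ℏc); restore (ℏc)⁻¹.
1 GeV² → 1/(ℏc) × (1 GeV in J)² = 8.114 × 10^5 N.
Result: 449 × 8.114 × 10^5 = 3.643 × 10^8 N.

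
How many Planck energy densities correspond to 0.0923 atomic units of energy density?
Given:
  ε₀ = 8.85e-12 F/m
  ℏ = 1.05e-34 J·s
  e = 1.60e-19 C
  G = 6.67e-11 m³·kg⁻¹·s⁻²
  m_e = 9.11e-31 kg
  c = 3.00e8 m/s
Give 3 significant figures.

5.94e-102

atomic unit of energy density: u_au = E_h/a₀³ = m_e⁴e¹⁰/((4πε₀)⁵ℏ⁸) = 3.01e13 J/m³
Planck energy density: u_P = c⁷/(ℏG²) = 4.68e113 J/m³
0.0923 × 3.01e13 / 4.68e113 = 5.94e-102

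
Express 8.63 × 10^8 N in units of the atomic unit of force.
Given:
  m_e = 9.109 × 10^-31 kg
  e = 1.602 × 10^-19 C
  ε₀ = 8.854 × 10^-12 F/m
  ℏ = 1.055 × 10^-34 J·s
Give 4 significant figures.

atomic unit of force: F_au = E_h/a₀ = m_e²e⁶/((4πε₀)³ℏ⁴) = 8.220 × 10^-8 N.
8.63 × 10^8 / 8.220 × 10^-8 = 1.050 × 10^16

1.050 × 10^16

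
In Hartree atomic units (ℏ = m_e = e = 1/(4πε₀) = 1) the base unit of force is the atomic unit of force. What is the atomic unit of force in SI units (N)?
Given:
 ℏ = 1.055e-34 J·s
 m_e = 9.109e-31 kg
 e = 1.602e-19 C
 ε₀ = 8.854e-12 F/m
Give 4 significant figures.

F_au = E_h/a₀ = m_e²e⁶/((4πε₀)³ℏ⁴)
E_h = 4.354e-18 J
a₀ = 5.297e-11 m
E_h/a₀ = 8.220e-8 N

8.220e-8 N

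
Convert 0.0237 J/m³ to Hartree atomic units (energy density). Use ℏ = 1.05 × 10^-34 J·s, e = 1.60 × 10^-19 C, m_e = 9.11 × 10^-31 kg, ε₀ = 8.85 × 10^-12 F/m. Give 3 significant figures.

7.87 × 10^-16

atomic unit of energy density: u_au = E_h/a₀³ = m_e⁴e¹⁰/((4πε₀)⁵ℏ⁸) = 3.01 × 10^13 J/m³.
0.0237 / 3.01 × 10^13 = 7.87 × 10^-16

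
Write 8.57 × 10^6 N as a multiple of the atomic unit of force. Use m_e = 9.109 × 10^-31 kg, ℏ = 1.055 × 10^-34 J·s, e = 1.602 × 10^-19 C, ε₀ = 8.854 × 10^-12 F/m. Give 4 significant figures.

atomic unit of force: F_au = E_h/a₀ = m_e²e⁶/((4πε₀)³ℏ⁴) = 8.220 × 10^-8 N.
8.57 × 10^6 / 8.220 × 10^-8 = 1.043 × 10^14

1.043 × 10^14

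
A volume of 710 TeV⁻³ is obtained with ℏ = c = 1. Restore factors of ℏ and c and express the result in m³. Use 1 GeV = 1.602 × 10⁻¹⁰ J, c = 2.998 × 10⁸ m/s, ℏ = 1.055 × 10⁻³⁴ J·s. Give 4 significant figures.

5.464 × 10⁻⁵⁴ m³

Volume is [L]³ = [E]⁻³·(ℏc)³.
1 GeV⁻³ → (ℏc)³ × (1 GeV in J)⁻³ = 7.696 × 10⁻⁴⁸ m³.
Convert the energy scale: 710 TeV⁻³ = 7.10 × 10⁻⁷ GeV⁻³.
Result: 7.10 × 10⁻⁷ × 7.696 × 10⁻⁴⁸ = 5.464 × 10⁻⁵⁴ m³.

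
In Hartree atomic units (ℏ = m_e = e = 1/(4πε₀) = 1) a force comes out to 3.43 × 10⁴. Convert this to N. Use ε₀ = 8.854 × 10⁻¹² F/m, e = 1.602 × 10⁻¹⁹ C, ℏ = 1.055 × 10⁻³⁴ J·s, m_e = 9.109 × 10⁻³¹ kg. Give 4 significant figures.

2.819 × 10⁻³ N

One atomic unit of force: F_au = E_h/a₀ = m_e²e⁶/((4πε₀)³ℏ⁴) = 8.220 × 10⁻⁸ N.
3.43 × 10⁴ × 8.220 × 10⁻⁸ N = 2.819 × 10⁻³ N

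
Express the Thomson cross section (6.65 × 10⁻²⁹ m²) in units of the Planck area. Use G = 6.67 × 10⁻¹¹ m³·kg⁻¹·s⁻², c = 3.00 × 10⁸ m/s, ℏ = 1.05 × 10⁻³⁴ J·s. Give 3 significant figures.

2.56 × 10⁴¹

Planck area: A_P = ℏG/c³ = 2.59 × 10⁻⁷⁰ m².
6.65 × 10⁻²⁹ / 2.59 × 10⁻⁷⁰ = 2.56 × 10⁴¹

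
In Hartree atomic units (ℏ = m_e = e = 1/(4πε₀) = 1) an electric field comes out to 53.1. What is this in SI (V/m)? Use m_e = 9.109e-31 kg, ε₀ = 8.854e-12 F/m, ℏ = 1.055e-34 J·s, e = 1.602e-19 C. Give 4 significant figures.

2.725e13 V/m

One atomic unit of electric field: E_au = E_h/(e a₀) = m_e²e⁵/((4πε₀)³ℏ⁴) = 5.131e11 V/m.
53.1 × 5.131e11 V/m = 2.725e13 V/m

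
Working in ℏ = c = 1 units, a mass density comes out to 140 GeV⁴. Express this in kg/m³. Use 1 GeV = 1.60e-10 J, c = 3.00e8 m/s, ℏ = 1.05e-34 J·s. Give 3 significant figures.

3.26e22 kg/m³

Mass density is [E]/(c²[L]³) = [E]⁴/(ℏ³c⁵).
1 GeV⁴ → 1/(ℏ³c⁵) × (1 GeV in J)⁴ = 2.33e20 kg/m³.
Result: 140 × 2.33e20 = 3.26e22 kg/m³.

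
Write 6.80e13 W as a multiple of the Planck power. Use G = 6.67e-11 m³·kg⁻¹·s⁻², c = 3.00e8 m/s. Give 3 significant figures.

Planck power: P_P = c⁵/G = 3.64e52 W.
6.80e13 / 3.64e52 = 1.87e-39

1.87e-39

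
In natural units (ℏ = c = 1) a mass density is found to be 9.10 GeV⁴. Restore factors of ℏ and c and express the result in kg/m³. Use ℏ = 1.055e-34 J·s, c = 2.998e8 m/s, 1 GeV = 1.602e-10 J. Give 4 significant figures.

2.108e21 kg/m³

Mass density is [E]/(c²[L]³) = [E]⁴/(ℏ³c⁵).
1 GeV⁴ → 1/(ℏ³c⁵) × (1 GeV in J)⁴ = 2.316e20 kg/m³.
Result: 9.10 × 2.316e20 = 2.108e21 kg/m³.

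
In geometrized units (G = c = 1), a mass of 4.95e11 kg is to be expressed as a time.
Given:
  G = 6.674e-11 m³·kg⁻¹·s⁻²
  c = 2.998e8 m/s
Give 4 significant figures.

1.226e-24 s

Mass → time via G/c³.
4.95e11 kg × (G/c³) = 1.226e-24 s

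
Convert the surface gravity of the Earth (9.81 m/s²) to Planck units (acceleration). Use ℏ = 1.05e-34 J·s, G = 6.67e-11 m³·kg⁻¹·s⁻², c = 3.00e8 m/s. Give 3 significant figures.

Planck acceleration: a_P = √(c⁷/(ℏG)) = 5.59e51 m/s².
9.81 / 5.59e51 = 1.76e-51

1.76e-51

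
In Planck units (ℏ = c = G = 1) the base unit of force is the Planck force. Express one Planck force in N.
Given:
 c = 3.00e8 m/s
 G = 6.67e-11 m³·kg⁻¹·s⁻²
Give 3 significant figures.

F_P = c⁴/G
  = 8.10e33 / 6.67e-11
  = 1.21e44 N

1.21e44 N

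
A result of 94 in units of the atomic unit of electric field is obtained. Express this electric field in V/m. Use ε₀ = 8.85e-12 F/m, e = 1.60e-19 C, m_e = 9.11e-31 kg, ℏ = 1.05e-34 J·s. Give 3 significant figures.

One atomic unit of electric field: E_au = E_h/(e a₀) = m_e²e⁵/((4πε₀)³ℏ⁴) = 5.20e11 V/m.
94 × 5.20e11 V/m = 4.89e13 V/m

4.89e13 V/m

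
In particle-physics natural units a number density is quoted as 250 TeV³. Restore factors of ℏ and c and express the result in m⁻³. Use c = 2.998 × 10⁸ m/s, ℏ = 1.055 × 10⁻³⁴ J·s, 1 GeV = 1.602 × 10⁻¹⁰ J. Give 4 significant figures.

3.248 × 10⁵⁸ m⁻³

Number density is [L]⁻³ = [E]³/(ℏc)³.
1 GeV³ → 1/(ℏc)³ × (1 GeV in J)³ = 1.299 × 10⁴⁷ m⁻³.
Convert the energy scale: 250 TeV³ = 2.50 × 10¹¹ GeV³.
Result: 2.50 × 10¹¹ × 1.299 × 10⁴⁷ = 3.248 × 10⁵⁸ m⁻³.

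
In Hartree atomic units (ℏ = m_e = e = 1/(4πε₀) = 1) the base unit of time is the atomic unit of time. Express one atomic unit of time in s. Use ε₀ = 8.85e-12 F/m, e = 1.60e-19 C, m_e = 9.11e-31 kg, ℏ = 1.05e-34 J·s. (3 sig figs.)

τ_au = (4πε₀)²ℏ³/(m_e e⁴)
E_h = 4.38e-18 J
ℏ/E_h = 2.40e-17 s

2.40e-17 s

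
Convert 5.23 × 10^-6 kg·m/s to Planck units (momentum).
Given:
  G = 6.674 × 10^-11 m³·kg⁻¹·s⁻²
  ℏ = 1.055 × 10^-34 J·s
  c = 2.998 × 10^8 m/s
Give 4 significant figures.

Planck momentum: p_P = √(ℏc³/G) = 6.527 kg·m/s.
5.23 × 10^-6 / 6.527 = 8.013 × 10^-7

8.013 × 10^-7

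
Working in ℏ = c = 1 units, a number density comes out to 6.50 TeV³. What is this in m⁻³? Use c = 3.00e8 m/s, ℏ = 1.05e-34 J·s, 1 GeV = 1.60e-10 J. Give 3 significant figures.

8.52e56 m⁻³

Number density is [L]⁻³ = [E]³/(ℏc)³.
1 GeV³ → 1/(ℏc)³ × (1 GeV in J)³ = 1.31e47 m⁻³.
Convert the energy scale: 6.50 TeV³ = 6.50e9 GeV³.
Result: 6.50e9 × 1.31e47 = 8.52e56 m⁻³.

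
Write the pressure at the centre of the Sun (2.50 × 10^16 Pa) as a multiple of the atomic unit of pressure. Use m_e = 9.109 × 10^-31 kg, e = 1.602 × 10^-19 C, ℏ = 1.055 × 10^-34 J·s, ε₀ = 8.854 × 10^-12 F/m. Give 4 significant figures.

853.5

atomic unit of pressure: P_au = E_h/a₀³ = m_e⁴e¹⁰/((4πε₀)⁵ℏ⁸) = 2.929 × 10^13 Pa.
2.50 × 10^16 / 2.929 × 10^13 = 853.5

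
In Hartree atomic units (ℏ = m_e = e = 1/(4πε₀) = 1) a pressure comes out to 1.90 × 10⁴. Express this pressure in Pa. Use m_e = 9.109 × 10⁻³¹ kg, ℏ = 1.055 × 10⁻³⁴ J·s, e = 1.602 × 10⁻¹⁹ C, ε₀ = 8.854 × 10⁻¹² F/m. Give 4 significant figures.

5.565 × 10¹⁷ Pa

One atomic unit of pressure: P_au = E_h/a₀³ = m_e⁴e¹⁰/((4πε₀)⁵ℏ⁸) = 2.929 × 10¹³ Pa.
1.90 × 10⁴ × 2.929 × 10¹³ Pa = 5.565 × 10¹⁷ Pa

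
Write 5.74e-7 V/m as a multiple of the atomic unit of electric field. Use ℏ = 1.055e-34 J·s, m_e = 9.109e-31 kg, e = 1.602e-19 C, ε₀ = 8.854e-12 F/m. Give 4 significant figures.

atomic unit of electric field: E_au = E_h/(e a₀) = m_e²e⁵/((4πε₀)³ℏ⁴) = 5.131e11 V/m.
5.74e-7 / 5.131e11 = 1.119e-18

1.119e-18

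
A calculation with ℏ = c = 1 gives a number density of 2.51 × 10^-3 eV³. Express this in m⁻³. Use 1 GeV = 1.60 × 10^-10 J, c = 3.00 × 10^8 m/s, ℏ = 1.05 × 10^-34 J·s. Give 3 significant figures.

Number density is [L]⁻³ = [E]³/(ℏc)³.
1 GeV³ → 1/(ℏc)³ × (1 GeV in J)³ = 1.31 × 10^47 m⁻³.
Convert the energy scale: 2.51 × 10^-3 eV³ = 2.51 × 10^-30 GeV³.
Result: 2.51 × 10^-30 × 1.31 × 10^47 = 3.29 × 10^17 m⁻³.

3.29 × 10^17 m⁻³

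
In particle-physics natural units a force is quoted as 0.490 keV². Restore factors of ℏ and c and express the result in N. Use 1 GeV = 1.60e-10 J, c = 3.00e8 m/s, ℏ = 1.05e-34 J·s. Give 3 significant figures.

Force is [E]/[L] = [E]²/(ℏc); restore (ℏc)⁻¹.
1 GeV² → 1/(ℏc) × (1 GeV in J)² = 8.13e5 N.
Convert the energy scale: 0.490 keV² = 4.90e-13 GeV².
Result: 4.90e-13 × 8.13e5 = 3.98e-7 N.

3.98e-7 N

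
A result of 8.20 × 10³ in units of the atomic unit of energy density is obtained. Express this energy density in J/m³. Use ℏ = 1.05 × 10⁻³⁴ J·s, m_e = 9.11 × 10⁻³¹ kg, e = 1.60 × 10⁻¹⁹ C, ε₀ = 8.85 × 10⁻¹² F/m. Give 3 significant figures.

2.47 × 10¹⁷ J/m³

One atomic unit of energy density: u_au = E_h/a₀³ = m_e⁴e¹⁰/((4πε₀)⁵ℏ⁸) = 3.01 × 10¹³ J/m³.
8.20 × 10³ × 3.01 × 10¹³ J/m³ = 2.47 × 10¹⁷ J/m³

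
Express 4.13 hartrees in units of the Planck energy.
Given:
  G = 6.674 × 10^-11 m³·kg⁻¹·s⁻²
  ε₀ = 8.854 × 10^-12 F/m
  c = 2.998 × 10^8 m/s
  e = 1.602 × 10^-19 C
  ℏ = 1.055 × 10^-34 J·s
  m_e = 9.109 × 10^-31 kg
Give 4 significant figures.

9.191 × 10^-27

hartree: E_h = m_e e⁴/(4πε₀ℏ)² = 4.354 × 10^-18 J
Planck energy: E_P = √(ℏc⁵/G) = 1.957 × 10^9 J
4.13 × 4.354 × 10^-18 / 1.957 × 10^9 = 9.191 × 10^-27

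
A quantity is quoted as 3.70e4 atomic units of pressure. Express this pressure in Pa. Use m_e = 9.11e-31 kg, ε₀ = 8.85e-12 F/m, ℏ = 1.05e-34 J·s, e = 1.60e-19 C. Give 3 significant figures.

1.11e18 Pa

One atomic unit of pressure: P_au = E_h/a₀³ = m_e⁴e¹⁰/((4πε₀)⁵ℏ⁸) = 3.01e13 Pa.
3.70e4 × 3.01e13 Pa = 1.11e18 Pa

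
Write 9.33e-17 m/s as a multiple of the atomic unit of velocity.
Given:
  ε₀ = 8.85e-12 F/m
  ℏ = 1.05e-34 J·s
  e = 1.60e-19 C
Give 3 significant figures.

4.26e-23

atomic unit of velocity: v_au = e²/(4πε₀ℏ) = 2.19e6 m/s.
9.33e-17 / 2.19e6 = 4.26e-23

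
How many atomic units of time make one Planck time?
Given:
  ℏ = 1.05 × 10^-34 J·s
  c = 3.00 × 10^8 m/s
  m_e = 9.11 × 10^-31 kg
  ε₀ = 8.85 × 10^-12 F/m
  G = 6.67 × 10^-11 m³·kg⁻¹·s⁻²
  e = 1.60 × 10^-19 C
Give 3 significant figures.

2.24 × 10^-27

Planck time: t_P = √(ℏG/c⁵) = 5.37 × 10^-44 s
atomic unit of time: τ_au = (4πε₀)²ℏ³/(m_e e⁴) = 2.40 × 10^-17 s
ratio = 5.37 × 10^-44 / 2.40 × 10^-17 = 2.24 × 10^-27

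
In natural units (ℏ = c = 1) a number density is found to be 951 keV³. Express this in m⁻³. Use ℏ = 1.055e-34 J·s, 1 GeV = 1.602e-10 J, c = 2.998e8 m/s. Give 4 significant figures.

Number density is [L]⁻³ = [E]³/(ℏc)³.
1 GeV³ → 1/(ℏc)³ × (1 GeV in J)³ = 1.299e47 m⁻³.
Convert the energy scale: 951 keV³ = 9.51e-16 GeV³.
Result: 9.51e-16 × 1.299e47 = 1.236e32 m⁻³.

1.236e32 m⁻³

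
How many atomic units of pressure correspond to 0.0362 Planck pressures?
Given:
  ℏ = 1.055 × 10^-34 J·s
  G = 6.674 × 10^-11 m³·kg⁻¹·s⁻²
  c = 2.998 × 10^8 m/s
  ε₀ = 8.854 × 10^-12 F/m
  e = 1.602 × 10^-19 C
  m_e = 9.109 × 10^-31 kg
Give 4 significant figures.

Planck pressure: p_P = c⁷/(ℏG²) = 4.632 × 10^113 Pa
atomic unit of pressure: P_au = E_h/a₀³ = m_e⁴e¹⁰/((4πε₀)⁵ℏ⁸) = 2.929 × 10^13 Pa
0.0362 × 4.632 × 10^113 / 2.929 × 10^13 = 5.725 × 10^98

5.725 × 10^98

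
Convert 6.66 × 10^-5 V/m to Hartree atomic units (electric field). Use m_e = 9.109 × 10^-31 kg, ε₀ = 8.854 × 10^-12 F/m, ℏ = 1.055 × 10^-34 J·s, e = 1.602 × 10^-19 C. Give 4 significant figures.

1.298 × 10^-16

atomic unit of electric field: E_au = E_h/(e a₀) = m_e²e⁵/((4πε₀)³ℏ⁴) = 5.131 × 10^11 V/m.
6.66 × 10^-5 / 5.131 × 10^11 = 1.298 × 10^-16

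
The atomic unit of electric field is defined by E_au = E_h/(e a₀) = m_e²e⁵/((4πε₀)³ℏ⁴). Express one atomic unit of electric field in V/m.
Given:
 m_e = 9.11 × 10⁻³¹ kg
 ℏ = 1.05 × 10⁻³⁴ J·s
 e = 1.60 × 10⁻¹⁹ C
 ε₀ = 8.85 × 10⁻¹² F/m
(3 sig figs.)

5.20 × 10¹¹ V/m

E_au = E_h/(e a₀) = m_e²e⁵/((4πε₀)³ℏ⁴)
E_h = 4.38 × 10⁻¹⁸ J
a₀ = 5.26 × 10⁻¹¹ m
E_h/(e·a₀) = 5.20 × 10¹¹ V/m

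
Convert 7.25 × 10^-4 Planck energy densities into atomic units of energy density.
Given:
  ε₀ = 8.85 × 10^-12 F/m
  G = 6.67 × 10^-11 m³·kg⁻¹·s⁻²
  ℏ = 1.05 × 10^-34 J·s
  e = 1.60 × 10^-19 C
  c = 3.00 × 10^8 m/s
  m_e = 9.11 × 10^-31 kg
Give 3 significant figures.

Planck energy density: u_P = c⁷/(ℏG²) = 4.68 × 10^113 J/m³
atomic unit of energy density: u_au = E_h/a₀³ = m_e⁴e¹⁰/((4πε₀)⁵ℏ⁸) = 3.01 × 10^13 J/m³
7.25 × 10^-4 × 4.68 × 10^113 / 3.01 × 10^13 = 1.13 × 10^97

1.13 × 10^97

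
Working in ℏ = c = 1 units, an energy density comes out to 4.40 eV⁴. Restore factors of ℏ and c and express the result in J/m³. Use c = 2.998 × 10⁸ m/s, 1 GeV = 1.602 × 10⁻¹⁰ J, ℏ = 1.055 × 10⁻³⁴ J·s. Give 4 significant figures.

91.59 J/m³

[E]/[L]³ = [E]⁴/(ℏc)³; restore (ℏc)⁻³.
1 GeV⁴ → 1/(ℏc)³ × (1 GeV in J)⁴ = 2.082 × 10³⁷ J/m³.
Convert the energy scale: 4.40 eV⁴ = 4.40 × 10⁻³⁶ GeV⁴.
Result: 4.40 × 10⁻³⁶ × 2.082 × 10³⁷ = 91.59 J/m³.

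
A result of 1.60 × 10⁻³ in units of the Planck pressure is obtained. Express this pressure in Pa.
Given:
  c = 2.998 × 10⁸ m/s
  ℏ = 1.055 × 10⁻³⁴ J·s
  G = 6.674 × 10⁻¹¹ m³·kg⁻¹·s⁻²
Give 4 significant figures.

7.412 × 10¹¹⁰ Pa

One Planck pressure: p_P = c⁷/(ℏG²) = 4.632 × 10¹¹³ Pa.
1.60 × 10⁻³ × 4.632 × 10¹¹³ Pa = 7.412 × 10¹¹⁰ Pa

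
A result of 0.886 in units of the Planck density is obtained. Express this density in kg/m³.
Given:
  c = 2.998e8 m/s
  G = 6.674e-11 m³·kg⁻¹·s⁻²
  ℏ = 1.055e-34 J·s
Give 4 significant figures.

One Planck density: ρ_P = c⁵/(ℏG²) = 5.154e96 kg/m³.
0.886 × 5.154e96 kg/m³ = 4.566e96 kg/m³

4.566e96 kg/m³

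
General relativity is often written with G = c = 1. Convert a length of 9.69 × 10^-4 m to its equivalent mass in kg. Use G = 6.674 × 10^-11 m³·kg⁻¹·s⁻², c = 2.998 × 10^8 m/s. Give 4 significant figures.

1.305 × 10^24 kg

Length → mass via c²/G.
9.69 × 10^-4 m × (c²/G) = 1.305 × 10^24 kg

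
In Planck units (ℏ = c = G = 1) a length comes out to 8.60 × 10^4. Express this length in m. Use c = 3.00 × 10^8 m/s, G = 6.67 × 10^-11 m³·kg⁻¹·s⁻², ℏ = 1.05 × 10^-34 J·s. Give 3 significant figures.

One Planck length: ℓ_P = √(ℏG/c³) = 1.61 × 10^-35 m.
8.60 × 10^4 × 1.61 × 10^-35 m = 1.39 × 10^-30 m

1.39 × 10^-30 m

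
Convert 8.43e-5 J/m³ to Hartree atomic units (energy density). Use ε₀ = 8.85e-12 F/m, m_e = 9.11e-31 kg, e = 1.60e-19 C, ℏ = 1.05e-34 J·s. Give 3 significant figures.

atomic unit of energy density: u_au = E_h/a₀³ = m_e⁴e¹⁰/((4πε₀)⁵ℏ⁸) = 3.01e13 J/m³.
8.43e-5 / 3.01e13 = 2.80e-18

2.80e-18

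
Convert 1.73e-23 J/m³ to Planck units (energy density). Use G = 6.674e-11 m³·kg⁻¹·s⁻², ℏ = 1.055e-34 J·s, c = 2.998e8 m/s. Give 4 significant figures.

3.735e-137

Planck energy density: u_P = c⁷/(ℏG²) = 4.632e113 J/m³.
1.73e-23 / 4.632e113 = 3.735e-137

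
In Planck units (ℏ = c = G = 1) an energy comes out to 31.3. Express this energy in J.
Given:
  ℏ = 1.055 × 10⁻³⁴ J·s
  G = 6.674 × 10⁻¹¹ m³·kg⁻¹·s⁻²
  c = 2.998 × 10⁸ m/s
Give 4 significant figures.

6.124 × 10¹⁰ J

One Planck energy: E_P = √(ℏc⁵/G) = 1.957 × 10⁹ J.
31.3 × 1.957 × 10⁹ J = 6.124 × 10¹⁰ J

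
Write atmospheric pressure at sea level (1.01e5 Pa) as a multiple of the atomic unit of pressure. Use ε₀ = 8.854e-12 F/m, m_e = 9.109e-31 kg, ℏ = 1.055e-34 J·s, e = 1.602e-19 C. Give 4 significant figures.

3.448e-9

atomic unit of pressure: P_au = E_h/a₀³ = m_e⁴e¹⁰/((4πε₀)⁵ℏ⁸) = 2.929e13 Pa.
1.01e5 / 2.929e13 = 3.448e-9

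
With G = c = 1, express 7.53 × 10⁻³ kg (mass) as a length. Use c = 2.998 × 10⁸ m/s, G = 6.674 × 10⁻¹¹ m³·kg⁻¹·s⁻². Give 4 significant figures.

5.591 × 10⁻³⁰ m

In G = c = 1 units mass has dimensions of length; the conversion factor is G/c².
7.53 × 10⁻³ kg × (G/c²) = 5.591 × 10⁻³⁰ m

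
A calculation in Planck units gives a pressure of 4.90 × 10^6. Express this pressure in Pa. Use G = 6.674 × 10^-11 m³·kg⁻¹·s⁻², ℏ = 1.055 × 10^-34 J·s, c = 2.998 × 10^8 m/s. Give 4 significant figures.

One Planck pressure: p_P = c⁷/(ℏG²) = 4.632 × 10^113 Pa.
4.90 × 10^6 × 4.632 × 10^113 Pa = 2.270 × 10^120 Pa

2.270 × 10^120 Pa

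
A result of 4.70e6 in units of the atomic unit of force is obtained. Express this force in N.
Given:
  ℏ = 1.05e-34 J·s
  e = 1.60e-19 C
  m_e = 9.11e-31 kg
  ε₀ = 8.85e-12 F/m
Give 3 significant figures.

0.391 N

One atomic unit of force: F_au = E_h/a₀ = m_e²e⁶/((4πε₀)³ℏ⁴) = 8.33e-8 N.
4.70e6 × 8.33e-8 N = 0.391 N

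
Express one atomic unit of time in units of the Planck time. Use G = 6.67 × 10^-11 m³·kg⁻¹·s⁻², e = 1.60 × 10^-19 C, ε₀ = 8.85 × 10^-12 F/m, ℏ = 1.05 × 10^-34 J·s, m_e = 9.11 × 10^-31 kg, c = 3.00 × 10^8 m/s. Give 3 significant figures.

atomic unit of time: τ_au = (4πε₀)²ℏ³/(m_e e⁴) = 2.40 × 10^-17 s
Planck time: t_P = √(ℏG/c⁵) = 5.37 × 10^-44 s
ratio = 2.40 × 10^-17 / 5.37 × 10^-44 = 4.47 × 10^26

4.47 × 10^26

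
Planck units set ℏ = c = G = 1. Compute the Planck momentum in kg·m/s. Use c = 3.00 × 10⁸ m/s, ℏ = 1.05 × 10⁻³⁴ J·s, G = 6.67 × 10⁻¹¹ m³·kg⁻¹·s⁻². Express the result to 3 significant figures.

From ℏ = c = G = 1 the momentum scale is p_P = √(ℏc³/G).
  = √(42.5)
  = 6.52 kg·m/s

6.52 kg·m/s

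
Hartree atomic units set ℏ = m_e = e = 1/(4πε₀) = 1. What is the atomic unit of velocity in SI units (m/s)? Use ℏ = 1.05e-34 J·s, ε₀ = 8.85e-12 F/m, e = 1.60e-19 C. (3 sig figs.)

2.19e6 m/s

From ℏ = m_e = e = 1/(4πε₀) = 1 the velocity scale is v_au = e²/(4πε₀ℏ).
  = 2.56e-38 / 1.17e-44
  = 2.19e6 m/s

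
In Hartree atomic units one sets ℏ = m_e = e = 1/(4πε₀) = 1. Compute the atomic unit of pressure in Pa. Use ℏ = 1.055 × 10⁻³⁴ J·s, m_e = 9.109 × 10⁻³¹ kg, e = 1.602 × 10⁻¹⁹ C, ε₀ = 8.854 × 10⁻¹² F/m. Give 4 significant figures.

2.929 × 10¹³ Pa

P_au = E_h/a₀³ = m_e⁴e¹⁰/((4πε₀)⁵ℏ⁸)
E_h = 4.354 × 10⁻¹⁸ J
a₀ = 5.297 × 10⁻¹¹ m
E_h/a₀³ = 2.929 × 10¹³ Pa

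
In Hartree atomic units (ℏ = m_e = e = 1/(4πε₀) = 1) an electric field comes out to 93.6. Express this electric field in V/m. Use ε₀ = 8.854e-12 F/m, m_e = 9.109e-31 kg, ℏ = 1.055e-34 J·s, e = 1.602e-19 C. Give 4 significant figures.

One atomic unit of electric field: E_au = E_h/(e a₀) = m_e²e⁵/((4πε₀)³ℏ⁴) = 5.131e11 V/m.
93.6 × 5.131e11 V/m = 4.803e13 V/m

4.803e13 V/m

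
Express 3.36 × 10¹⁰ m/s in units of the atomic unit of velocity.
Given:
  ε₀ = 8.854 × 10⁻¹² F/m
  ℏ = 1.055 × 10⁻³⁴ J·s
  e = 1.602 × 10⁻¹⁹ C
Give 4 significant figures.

atomic unit of velocity: v_au = e²/(4πε₀ℏ) = 2.186 × 10⁶ m/s.
3.36 × 10¹⁰ / 2.186 × 10⁶ = 1.537 × 10⁴

1.537 × 10⁴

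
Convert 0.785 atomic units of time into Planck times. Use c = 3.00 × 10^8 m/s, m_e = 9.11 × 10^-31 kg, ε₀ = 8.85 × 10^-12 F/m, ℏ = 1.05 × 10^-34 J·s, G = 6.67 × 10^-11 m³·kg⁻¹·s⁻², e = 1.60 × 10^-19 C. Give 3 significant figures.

3.51 × 10^26

atomic unit of time: τ_au = (4πε₀)²ℏ³/(m_e e⁴) = 2.40 × 10^-17 s
Planck time: t_P = √(ℏG/c⁵) = 5.37 × 10^-44 s
0.785 × 2.40 × 10^-17 / 5.37 × 10^-44 = 3.51 × 10^26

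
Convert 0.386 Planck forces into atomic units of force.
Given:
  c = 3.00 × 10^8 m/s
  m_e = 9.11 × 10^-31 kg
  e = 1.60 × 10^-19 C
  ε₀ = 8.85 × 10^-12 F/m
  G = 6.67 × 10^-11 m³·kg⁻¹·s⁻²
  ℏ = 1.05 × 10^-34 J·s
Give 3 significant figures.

Planck force: F_P = c⁴/G = 1.21 × 10^44 N
atomic unit of force: F_au = E_h/a₀ = m_e²e⁶/((4πε₀)³ℏ⁴) = 8.33 × 10^-8 N
0.386 × 1.21 × 10^44 / 8.33 × 10^-8 = 5.63 × 10^50

5.63 × 10^50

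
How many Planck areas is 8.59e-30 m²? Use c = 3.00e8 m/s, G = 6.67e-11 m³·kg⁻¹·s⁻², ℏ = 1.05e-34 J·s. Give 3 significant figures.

Planck area: A_P = ℏG/c³ = 2.59e-70 m².
8.59e-30 / 2.59e-70 = 3.31e40

3.31e40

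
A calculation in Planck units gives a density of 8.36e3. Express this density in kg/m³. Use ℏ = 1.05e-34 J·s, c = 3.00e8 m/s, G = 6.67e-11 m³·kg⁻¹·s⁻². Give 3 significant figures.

4.35e100 kg/m³

One Planck density: ρ_P = c⁵/(ℏG²) = 5.20e96 kg/m³.
8.36e3 × 5.20e96 kg/m³ = 4.35e100 kg/m³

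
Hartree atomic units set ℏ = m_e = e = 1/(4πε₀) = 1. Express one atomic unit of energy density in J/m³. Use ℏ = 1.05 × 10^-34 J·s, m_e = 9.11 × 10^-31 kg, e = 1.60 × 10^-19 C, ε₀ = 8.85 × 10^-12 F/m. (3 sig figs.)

The unique combination of the constants set to 1 with dimensions of energy density is u_au = E_h/a₀³ = m_e⁴e¹⁰/((4πε₀)⁵ℏ⁸).
E_h = 4.38 × 10^-18 J
a₀ = 5.26 × 10^-11 m
E_h/a₀³ = 3.01 × 10^13 J/m³

3.01 × 10^13 J/m³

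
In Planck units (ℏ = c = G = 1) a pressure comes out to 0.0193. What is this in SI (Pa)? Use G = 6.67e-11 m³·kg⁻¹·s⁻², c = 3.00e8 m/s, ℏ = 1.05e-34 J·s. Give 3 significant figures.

9.04e111 Pa

One Planck pressure: p_P = c⁷/(ℏG²) = 4.68e113 Pa.
0.0193 × 4.68e113 Pa = 9.04e111 Pa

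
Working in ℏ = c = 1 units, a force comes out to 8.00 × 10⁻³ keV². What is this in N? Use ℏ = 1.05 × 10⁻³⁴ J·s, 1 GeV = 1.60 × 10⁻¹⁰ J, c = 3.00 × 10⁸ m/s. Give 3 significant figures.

Force is [E]/[L] = [E]²/(ℏc); restore (ℏc)⁻¹.
1 GeV² → 1/(ℏc) × (1 GeV in J)² = 8.13 × 10⁵ N.
Convert the energy scale: 8.00 × 10⁻³ keV² = 8.00 × 10⁻¹⁵ GeV².
Result: 8.00 × 10⁻¹⁵ × 8.13 × 10⁵ = 6.50 × 10⁻⁹ N.

6.50 × 10⁻⁹ N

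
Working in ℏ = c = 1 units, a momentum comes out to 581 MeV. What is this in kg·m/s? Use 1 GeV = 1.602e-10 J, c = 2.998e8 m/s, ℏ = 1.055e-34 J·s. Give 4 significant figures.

Momentum is [E]/c; divide by c.
1 GeV → 1/c × (1 GeV in J) = 5.344e-19 kg·m/s.
Convert the energy scale: 581 MeV = 0.581 GeV.
Result: 0.581 × 5.344e-19 = 3.105e-19 kg·m/s.

3.105e-19 kg·m/s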